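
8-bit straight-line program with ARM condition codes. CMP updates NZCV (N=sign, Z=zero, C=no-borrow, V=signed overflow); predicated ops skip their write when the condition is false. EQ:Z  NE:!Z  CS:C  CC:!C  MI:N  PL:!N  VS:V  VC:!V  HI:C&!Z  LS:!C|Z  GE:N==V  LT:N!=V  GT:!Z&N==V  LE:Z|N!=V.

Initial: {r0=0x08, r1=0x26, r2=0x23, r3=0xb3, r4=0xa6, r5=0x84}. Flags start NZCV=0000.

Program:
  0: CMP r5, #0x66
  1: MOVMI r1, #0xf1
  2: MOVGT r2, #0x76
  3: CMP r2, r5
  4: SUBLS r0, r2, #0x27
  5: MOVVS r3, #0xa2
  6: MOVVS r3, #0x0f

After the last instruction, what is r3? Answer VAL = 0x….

VAL = 0x0f

[0] flags=0011 → (cmp)
[1] flags=0011 MI?F → skip
[2] flags=0011 GT?F → skip
[3] flags=1001 → (cmp)
[4] flags=1001 LS?T → r0=0xfc
[5] flags=1001 VS?T → r3=0xa2
[6] flags=1001 VS?T → r3=0x0f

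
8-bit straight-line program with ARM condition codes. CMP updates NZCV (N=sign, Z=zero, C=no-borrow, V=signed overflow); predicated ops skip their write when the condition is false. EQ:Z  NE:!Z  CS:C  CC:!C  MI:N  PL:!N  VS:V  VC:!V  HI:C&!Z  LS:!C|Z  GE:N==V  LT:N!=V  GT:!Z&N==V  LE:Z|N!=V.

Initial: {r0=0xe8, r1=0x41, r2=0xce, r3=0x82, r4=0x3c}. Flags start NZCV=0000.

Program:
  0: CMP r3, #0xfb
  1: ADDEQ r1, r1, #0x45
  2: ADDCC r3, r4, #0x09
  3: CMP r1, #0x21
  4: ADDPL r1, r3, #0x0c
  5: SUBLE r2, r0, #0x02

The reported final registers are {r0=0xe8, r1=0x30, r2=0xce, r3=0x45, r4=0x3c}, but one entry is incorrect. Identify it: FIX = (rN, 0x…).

FIX = (r1, 0x51)

[0] flags=1000 → (cmp)
[1] flags=1000 EQ?F → skip
[2] flags=1000 CC?T → r3=0x45
[3] flags=0010 → (cmp)
[4] flags=0010 PL?T → r1=0x51
[5] flags=0010 LE?F → skip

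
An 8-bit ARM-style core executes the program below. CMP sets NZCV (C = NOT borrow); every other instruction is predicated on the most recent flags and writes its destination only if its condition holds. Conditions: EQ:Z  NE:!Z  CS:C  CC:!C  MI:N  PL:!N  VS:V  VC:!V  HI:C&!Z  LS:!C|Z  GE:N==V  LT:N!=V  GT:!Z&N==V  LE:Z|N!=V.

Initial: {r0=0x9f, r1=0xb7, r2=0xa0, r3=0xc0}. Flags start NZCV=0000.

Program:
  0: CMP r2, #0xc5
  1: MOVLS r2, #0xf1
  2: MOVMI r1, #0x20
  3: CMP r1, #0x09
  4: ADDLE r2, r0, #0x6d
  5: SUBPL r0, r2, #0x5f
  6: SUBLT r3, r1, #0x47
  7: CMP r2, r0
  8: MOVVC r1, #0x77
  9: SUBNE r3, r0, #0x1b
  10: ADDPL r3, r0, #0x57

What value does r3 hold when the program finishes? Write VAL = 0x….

[0] flags=1000 → (cmp)
[1] flags=1000 LS?T → r2=0xf1
[2] flags=1000 MI?T → r1=0x20
[3] flags=0010 → (cmp)
[4] flags=0010 LE?F → skip
[5] flags=0010 PL?T → r0=0x92
[6] flags=0010 LT?F → skip
[7] flags=0010 → (cmp)
[8] flags=0010 VC?T → r1=0x77
[9] flags=0010 NE?T → r3=0x77
[10] flags=0010 PL?T → r3=0xe9

VAL = 0xe9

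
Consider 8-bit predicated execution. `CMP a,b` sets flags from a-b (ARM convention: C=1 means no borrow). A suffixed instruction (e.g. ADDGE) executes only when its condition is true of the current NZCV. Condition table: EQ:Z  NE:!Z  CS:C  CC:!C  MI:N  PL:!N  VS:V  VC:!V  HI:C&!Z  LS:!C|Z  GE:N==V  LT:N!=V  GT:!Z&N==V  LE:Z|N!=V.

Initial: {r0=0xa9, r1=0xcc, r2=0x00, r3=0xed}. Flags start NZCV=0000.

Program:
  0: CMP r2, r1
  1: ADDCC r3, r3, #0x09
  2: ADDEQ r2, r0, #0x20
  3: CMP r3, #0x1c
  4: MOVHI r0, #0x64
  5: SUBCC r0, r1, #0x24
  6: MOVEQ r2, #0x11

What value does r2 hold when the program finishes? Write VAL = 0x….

VAL = 0x00

[0] flags=0000 → (cmp)
[1] flags=0000 CC?T → r3=0xf6
[2] flags=0000 EQ?F → skip
[3] flags=1010 → (cmp)
[4] flags=1010 HI?T → r0=0x64
[5] flags=1010 CC?F → skip
[6] flags=1010 EQ?F → skip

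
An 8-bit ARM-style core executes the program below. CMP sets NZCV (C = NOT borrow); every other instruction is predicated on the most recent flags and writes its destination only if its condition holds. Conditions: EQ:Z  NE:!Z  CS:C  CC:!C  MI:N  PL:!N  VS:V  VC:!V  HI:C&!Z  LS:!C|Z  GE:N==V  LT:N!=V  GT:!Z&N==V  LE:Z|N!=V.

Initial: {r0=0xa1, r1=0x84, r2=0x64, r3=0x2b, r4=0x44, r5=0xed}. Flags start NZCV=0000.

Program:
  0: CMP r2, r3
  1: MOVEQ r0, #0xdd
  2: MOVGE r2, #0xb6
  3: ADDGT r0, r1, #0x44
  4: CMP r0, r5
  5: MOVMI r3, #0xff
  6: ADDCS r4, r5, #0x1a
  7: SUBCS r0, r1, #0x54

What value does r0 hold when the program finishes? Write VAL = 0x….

VAL = 0xc8

0: ✓ CMP  NZCV=0010
1: · MOVEQ
2: ✓ MOVGE  r2←0xb6
3: ✓ ADDGT  r0←0xc8
4: ✓ CMP  NZCV=1000
5: ✓ MOVMI  r3←0xff
6: · ADDCS
7: · SUBCS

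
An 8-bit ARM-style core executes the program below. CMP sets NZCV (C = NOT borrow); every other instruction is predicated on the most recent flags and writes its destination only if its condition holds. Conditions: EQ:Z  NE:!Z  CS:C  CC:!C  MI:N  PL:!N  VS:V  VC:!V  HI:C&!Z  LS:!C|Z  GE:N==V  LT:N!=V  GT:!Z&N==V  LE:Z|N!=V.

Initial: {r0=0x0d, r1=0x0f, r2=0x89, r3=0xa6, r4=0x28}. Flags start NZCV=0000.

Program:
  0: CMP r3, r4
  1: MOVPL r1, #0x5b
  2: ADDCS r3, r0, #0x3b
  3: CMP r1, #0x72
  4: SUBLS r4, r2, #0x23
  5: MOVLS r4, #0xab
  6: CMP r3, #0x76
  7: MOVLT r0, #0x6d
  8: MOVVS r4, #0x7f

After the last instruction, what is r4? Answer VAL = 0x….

VAL = 0xab

0: ✓ CMP  NZCV=0011
1: ✓ MOVPL  r1←0x5b
2: ✓ ADDCS  r3←0x48
3: ✓ CMP  NZCV=1000
4: ✓ SUBLS  r4←0x66
5: ✓ MOVLS  r4←0xab
6: ✓ CMP  NZCV=1000
7: ✓ MOVLT  r0←0x6d
8: · MOVVS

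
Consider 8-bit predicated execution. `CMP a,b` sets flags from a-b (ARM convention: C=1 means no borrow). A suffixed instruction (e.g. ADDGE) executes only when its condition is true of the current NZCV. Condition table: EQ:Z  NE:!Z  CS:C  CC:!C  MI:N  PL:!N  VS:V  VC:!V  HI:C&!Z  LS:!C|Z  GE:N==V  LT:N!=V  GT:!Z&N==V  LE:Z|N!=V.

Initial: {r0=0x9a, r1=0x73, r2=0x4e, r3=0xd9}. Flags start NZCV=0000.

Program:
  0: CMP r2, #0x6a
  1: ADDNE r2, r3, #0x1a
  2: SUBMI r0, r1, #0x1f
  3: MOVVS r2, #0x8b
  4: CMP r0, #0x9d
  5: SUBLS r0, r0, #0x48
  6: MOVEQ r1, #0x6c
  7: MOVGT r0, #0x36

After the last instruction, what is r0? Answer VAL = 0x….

0: ✓ CMP  NZCV=1000
1: ✓ ADDNE  r2←0xf3
2: ✓ SUBMI  r0←0x54
3: · MOVVS
4: ✓ CMP  NZCV=1001
5: ✓ SUBLS  r0←0x0c
6: · MOVEQ
7: ✓ MOVGT  r0←0x36

VAL = 0x36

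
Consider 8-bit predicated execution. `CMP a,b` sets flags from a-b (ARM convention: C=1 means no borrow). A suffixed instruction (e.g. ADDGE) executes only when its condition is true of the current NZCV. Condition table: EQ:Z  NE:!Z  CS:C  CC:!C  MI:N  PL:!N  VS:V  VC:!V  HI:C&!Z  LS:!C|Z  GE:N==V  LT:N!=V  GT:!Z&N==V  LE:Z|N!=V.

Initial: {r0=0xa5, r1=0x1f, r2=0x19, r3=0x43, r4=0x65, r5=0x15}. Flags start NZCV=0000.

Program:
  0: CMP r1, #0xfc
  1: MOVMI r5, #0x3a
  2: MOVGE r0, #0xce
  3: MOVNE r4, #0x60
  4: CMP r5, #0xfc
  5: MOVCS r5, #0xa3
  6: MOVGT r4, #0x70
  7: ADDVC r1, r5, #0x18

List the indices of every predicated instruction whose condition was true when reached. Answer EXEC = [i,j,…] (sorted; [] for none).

EXEC = [2,3,6,7]

0: ✓ CMP  NZCV=0000
1: · MOVMI
2: ✓ MOVGE  r0←0xce
3: ✓ MOVNE  r4←0x60
4: ✓ CMP  NZCV=0000
5: · MOVCS
6: ✓ MOVGT  r4←0x70
7: ✓ ADDVC  r1←0x2d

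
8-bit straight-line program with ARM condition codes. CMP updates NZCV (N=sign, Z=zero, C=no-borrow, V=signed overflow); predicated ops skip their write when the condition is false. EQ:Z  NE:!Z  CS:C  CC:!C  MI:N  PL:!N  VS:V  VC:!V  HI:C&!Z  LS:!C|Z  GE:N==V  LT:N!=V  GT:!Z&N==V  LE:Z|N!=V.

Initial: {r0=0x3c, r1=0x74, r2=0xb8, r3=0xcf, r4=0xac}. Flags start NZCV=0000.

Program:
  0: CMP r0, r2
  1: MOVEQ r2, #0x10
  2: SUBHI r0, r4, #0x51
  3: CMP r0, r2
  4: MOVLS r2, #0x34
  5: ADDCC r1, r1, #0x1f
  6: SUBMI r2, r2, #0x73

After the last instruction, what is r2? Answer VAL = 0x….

0: ✓ CMP  NZCV=1001
1: · MOVEQ
2: · SUBHI
3: ✓ CMP  NZCV=1001
4: ✓ MOVLS  r2←0x34
5: ✓ ADDCC  r1←0x93
6: ✓ SUBMI  r2←0xc1

VAL = 0xc1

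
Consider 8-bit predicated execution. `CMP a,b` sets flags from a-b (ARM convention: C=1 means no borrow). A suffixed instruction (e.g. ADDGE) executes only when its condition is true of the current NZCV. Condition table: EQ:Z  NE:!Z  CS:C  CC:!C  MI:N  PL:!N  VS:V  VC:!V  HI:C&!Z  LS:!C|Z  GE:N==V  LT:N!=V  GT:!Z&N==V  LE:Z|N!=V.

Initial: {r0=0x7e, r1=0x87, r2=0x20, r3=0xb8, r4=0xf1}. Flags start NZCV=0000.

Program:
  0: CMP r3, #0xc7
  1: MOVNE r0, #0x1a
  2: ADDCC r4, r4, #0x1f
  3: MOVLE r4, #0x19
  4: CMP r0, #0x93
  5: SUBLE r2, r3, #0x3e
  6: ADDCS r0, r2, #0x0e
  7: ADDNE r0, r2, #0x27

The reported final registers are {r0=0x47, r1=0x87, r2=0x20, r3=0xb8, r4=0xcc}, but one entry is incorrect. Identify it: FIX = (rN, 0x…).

FIX = (r4, 0x19)

0: ✓ CMP  NZCV=1000
1: ✓ MOVNE  r0←0x1a
2: ✓ ADDCC  r4←0x10
3: ✓ MOVLE  r4←0x19
4: ✓ CMP  NZCV=1001
5: · SUBLE
6: · ADDCS
7: ✓ ADDNE  r0←0x47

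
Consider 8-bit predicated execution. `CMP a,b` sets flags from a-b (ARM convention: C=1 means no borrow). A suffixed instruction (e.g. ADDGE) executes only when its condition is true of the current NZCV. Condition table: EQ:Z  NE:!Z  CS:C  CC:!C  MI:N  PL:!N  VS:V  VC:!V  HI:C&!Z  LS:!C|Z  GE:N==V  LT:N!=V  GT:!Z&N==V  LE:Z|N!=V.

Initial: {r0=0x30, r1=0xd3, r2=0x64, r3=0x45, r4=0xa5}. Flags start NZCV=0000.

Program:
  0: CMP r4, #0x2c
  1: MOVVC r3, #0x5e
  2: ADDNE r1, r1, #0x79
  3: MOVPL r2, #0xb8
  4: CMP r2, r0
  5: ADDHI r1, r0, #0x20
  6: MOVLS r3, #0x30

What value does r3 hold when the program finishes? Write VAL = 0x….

VAL = 0x45

0: ✓ CMP  NZCV=0011
1: · MOVVC
2: ✓ ADDNE  r1←0x4c
3: ✓ MOVPL  r2←0xb8
4: ✓ CMP  NZCV=1010
5: ✓ ADDHI  r1←0x50
6: · MOVLS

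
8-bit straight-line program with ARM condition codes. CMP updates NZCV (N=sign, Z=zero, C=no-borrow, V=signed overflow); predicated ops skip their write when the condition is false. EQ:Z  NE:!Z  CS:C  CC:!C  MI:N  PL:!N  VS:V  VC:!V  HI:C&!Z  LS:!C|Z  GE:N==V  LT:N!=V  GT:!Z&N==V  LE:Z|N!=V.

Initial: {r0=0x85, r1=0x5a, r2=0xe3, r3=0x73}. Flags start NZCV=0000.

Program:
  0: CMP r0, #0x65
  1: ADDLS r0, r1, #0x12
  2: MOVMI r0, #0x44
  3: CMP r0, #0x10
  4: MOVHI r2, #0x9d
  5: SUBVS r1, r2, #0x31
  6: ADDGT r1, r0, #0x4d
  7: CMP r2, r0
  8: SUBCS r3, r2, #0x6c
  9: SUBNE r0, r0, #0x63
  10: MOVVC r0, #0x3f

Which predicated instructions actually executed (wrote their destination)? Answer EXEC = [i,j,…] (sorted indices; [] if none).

EXEC = [4,5,8,9,10]

[0] flags=0011 → (cmp)
[1] flags=0011 LS?F → skip
[2] flags=0011 MI?F → skip
[3] flags=0011 → (cmp)
[4] flags=0011 HI?T → r2=0x9d
[5] flags=0011 VS?T → r1=0x6c
[6] flags=0011 GT?F → skip
[7] flags=0010 → (cmp)
[8] flags=0010 CS?T → r3=0x31
[9] flags=0010 NE?T → r0=0x22
[10] flags=0010 VC?T → r0=0x3f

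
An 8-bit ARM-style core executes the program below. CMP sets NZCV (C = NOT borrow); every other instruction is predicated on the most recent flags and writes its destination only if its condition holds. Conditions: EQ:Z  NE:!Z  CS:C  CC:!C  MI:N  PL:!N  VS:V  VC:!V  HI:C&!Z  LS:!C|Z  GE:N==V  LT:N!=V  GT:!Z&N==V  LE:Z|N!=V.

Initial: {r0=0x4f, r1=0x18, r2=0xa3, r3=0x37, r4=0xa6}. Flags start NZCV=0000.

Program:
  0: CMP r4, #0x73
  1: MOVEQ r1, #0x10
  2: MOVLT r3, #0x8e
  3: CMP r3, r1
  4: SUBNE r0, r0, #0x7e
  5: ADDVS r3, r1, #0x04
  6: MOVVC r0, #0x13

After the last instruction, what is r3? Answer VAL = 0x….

0: ✓ CMP  NZCV=0011
1: · MOVEQ
2: ✓ MOVLT  r3←0x8e
3: ✓ CMP  NZCV=0011
4: ✓ SUBNE  r0←0xd1
5: ✓ ADDVS  r3←0x1c
6: · MOVVC

VAL = 0x1c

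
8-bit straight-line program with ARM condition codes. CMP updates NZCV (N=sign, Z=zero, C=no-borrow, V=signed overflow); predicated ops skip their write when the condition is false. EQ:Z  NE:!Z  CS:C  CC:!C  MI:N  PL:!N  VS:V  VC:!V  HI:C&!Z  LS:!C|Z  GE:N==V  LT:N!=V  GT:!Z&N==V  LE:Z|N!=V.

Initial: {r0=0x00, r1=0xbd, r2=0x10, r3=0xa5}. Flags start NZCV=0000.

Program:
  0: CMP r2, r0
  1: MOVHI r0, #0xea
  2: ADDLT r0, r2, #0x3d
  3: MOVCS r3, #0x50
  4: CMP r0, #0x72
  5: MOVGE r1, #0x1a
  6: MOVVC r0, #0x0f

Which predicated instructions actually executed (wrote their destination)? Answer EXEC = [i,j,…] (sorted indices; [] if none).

EXEC = [1,3]

[0] flags=0010 → (cmp)
[1] flags=0010 HI?T → r0=0xea
[2] flags=0010 LT?F → skip
[3] flags=0010 CS?T → r3=0x50
[4] flags=0011 → (cmp)
[5] flags=0011 GE?F → skip
[6] flags=0011 VC?F → skip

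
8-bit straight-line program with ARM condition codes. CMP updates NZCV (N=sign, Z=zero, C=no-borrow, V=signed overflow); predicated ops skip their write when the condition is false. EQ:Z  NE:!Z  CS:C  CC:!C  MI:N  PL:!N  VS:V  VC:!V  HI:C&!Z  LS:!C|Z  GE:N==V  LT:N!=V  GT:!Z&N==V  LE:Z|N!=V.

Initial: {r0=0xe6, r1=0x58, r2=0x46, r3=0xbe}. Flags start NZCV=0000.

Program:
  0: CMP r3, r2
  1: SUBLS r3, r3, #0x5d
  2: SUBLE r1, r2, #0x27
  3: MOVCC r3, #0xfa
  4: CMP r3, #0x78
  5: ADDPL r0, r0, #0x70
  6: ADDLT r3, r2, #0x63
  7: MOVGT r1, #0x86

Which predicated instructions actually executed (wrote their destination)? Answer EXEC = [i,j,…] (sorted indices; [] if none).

EXEC = [2,5,6]

0: ✓ CMP  NZCV=0011
1: · SUBLS
2: ✓ SUBLE  r1←0x1f
3: · MOVCC
4: ✓ CMP  NZCV=0011
5: ✓ ADDPL  r0←0x56
6: ✓ ADDLT  r3←0xa9
7: · MOVGT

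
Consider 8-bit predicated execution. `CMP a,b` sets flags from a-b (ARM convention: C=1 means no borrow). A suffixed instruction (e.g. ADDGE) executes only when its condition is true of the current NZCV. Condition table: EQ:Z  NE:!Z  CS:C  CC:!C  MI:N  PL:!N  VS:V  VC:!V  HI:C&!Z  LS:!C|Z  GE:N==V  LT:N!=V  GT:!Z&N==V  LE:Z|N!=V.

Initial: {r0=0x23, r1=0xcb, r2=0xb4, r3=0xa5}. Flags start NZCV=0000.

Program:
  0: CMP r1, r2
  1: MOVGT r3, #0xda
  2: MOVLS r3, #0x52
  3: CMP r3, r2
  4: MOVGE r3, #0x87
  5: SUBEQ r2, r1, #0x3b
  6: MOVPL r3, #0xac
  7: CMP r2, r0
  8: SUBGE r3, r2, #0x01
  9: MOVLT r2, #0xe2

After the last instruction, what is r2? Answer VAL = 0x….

VAL = 0xe2

0: ✓ CMP  NZCV=0010
1: ✓ MOVGT  r3←0xda
2: · MOVLS
3: ✓ CMP  NZCV=0010
4: ✓ MOVGE  r3←0x87
5: · SUBEQ
6: ✓ MOVPL  r3←0xac
7: ✓ CMP  NZCV=1010
8: · SUBGE
9: ✓ MOVLT  r2←0xe2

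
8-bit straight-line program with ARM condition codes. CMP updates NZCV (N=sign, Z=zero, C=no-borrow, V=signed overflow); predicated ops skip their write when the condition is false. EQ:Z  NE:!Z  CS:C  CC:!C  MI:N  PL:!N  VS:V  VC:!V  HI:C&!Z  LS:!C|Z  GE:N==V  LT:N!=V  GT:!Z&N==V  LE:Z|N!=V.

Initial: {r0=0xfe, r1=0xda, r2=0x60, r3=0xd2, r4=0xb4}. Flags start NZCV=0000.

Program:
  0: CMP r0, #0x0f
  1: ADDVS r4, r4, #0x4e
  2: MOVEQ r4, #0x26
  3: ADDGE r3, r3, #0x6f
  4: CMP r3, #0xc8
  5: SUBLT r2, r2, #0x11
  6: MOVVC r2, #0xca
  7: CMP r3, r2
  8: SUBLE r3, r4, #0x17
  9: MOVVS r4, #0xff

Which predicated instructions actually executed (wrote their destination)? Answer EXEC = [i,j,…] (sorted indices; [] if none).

[0] flags=1010 → (cmp)
[1] flags=1010 VS?F → skip
[2] flags=1010 EQ?F → skip
[3] flags=1010 GE?F → skip
[4] flags=0010 → (cmp)
[5] flags=0010 LT?F → skip
[6] flags=0010 VC?T → r2=0xca
[7] flags=0010 → (cmp)
[8] flags=0010 LE?F → skip
[9] flags=0010 VS?F → skip

EXEC = [6]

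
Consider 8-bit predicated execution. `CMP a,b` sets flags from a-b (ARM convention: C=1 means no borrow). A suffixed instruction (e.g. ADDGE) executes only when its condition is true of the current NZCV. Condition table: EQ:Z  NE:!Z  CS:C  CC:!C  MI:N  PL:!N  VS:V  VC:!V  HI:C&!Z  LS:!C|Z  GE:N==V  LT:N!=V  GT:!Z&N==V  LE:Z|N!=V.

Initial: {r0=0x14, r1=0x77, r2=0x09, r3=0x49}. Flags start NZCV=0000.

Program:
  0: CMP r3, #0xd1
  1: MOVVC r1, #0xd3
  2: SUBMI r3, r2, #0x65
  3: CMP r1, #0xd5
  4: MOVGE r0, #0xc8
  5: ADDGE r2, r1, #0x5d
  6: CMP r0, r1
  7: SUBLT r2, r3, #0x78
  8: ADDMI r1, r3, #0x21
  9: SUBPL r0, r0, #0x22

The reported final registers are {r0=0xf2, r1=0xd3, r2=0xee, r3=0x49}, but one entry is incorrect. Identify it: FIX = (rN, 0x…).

FIX = (r2, 0x09)

0: ✓ CMP  NZCV=0000
1: ✓ MOVVC  r1←0xd3
2: · SUBMI
3: ✓ CMP  NZCV=1000
4: · MOVGE
5: · ADDGE
6: ✓ CMP  NZCV=0000
7: · SUBLT
8: · ADDMI
9: ✓ SUBPL  r0←0xf2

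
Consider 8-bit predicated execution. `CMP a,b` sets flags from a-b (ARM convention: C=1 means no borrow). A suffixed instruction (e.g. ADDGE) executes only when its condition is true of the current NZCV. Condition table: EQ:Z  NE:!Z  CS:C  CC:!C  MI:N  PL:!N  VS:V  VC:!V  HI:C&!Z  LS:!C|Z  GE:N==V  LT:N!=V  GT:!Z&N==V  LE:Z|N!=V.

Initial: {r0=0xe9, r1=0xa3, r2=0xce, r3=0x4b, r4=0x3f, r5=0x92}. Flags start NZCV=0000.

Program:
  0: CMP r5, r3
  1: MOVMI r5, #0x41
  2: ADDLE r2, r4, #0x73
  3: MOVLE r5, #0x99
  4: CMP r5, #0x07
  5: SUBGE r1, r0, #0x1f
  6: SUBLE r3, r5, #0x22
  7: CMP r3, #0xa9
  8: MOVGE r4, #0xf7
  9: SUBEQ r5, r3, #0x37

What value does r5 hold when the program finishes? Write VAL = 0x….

[0] flags=0011 → (cmp)
[1] flags=0011 MI?F → skip
[2] flags=0011 LE?T → r2=0xb2
[3] flags=0011 LE?T → r5=0x99
[4] flags=1010 → (cmp)
[5] flags=1010 GE?F → skip
[6] flags=1010 LE?T → r3=0x77
[7] flags=1001 → (cmp)
[8] flags=1001 GE?T → r4=0xf7
[9] flags=1001 EQ?F → skip

VAL = 0x99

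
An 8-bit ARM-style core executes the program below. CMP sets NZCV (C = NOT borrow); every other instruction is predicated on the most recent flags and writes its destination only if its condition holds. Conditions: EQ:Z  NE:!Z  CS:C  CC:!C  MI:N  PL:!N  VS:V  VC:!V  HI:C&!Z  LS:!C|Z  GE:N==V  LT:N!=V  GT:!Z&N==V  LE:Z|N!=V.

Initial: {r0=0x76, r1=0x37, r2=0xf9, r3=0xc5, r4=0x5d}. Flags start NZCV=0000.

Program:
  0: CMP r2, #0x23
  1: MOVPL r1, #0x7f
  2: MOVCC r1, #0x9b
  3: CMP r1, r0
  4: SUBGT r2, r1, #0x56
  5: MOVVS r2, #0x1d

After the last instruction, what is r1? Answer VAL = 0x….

VAL = 0x37

[0] flags=1010 → (cmp)
[1] flags=1010 PL?F → skip
[2] flags=1010 CC?F → skip
[3] flags=1000 → (cmp)
[4] flags=1000 GT?F → skip
[5] flags=1000 VS?F → skip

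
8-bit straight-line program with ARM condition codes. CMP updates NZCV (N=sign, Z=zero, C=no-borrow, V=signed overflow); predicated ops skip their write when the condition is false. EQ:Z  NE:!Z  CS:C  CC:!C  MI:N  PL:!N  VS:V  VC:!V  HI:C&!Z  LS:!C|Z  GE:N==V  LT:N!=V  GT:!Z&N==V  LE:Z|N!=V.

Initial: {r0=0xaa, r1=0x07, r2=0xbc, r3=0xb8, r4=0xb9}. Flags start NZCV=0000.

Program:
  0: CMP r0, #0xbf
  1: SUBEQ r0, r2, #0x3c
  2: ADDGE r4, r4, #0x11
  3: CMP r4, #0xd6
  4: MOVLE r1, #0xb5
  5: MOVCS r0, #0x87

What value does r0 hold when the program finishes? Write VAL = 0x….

VAL = 0xaa

[0] flags=1000 → (cmp)
[1] flags=1000 EQ?F → skip
[2] flags=1000 GE?F → skip
[3] flags=1000 → (cmp)
[4] flags=1000 LE?T → r1=0xb5
[5] flags=1000 CS?F → skip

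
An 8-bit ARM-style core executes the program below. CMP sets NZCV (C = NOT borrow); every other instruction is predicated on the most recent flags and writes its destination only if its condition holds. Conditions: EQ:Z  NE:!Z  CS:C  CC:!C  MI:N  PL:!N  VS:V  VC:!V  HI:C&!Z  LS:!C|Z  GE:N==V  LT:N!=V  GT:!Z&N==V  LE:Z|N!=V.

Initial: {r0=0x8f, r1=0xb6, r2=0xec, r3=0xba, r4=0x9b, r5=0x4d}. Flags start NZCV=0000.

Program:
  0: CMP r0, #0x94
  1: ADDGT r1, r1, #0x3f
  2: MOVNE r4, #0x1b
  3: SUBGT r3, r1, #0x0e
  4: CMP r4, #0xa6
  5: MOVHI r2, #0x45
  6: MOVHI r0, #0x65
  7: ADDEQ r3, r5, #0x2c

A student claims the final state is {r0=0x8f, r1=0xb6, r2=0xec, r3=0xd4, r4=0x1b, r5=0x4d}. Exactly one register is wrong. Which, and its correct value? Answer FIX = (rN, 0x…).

FIX = (r3, 0xba)

0: ✓ CMP  NZCV=1000
1: · ADDGT
2: ✓ MOVNE  r4←0x1b
3: · SUBGT
4: ✓ CMP  NZCV=0000
5: · MOVHI
6: · MOVHI
7: · ADDEQ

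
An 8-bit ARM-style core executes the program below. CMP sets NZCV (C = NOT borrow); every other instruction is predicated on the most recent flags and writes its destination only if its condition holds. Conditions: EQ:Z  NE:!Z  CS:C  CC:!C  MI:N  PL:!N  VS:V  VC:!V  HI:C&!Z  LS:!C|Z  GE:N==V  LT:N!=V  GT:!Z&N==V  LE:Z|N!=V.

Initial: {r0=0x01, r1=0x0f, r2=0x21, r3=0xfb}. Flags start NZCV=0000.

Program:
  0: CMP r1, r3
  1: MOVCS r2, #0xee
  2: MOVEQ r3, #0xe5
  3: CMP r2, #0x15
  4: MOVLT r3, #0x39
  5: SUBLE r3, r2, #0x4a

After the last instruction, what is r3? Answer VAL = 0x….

VAL = 0xfb

0: ✓ CMP  NZCV=0000
1: · MOVCS
2: · MOVEQ
3: ✓ CMP  NZCV=0010
4: · MOVLT
5: · SUBLE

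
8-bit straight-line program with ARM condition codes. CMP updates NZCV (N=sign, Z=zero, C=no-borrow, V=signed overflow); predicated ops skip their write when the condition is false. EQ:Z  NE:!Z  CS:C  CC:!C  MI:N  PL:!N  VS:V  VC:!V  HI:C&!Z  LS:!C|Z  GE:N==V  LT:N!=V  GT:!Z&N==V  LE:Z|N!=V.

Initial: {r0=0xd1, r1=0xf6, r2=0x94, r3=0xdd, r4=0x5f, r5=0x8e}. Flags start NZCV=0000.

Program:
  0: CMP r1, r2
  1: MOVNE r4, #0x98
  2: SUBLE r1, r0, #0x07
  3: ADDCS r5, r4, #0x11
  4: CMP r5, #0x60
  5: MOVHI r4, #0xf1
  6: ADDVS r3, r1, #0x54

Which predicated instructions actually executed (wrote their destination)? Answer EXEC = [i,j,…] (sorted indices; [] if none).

0: ✓ CMP  NZCV=0010
1: ✓ MOVNE  r4←0x98
2: · SUBLE
3: ✓ ADDCS  r5←0xa9
4: ✓ CMP  NZCV=0011
5: ✓ MOVHI  r4←0xf1
6: ✓ ADDVS  r3←0x4a

EXEC = [1,3,5,6]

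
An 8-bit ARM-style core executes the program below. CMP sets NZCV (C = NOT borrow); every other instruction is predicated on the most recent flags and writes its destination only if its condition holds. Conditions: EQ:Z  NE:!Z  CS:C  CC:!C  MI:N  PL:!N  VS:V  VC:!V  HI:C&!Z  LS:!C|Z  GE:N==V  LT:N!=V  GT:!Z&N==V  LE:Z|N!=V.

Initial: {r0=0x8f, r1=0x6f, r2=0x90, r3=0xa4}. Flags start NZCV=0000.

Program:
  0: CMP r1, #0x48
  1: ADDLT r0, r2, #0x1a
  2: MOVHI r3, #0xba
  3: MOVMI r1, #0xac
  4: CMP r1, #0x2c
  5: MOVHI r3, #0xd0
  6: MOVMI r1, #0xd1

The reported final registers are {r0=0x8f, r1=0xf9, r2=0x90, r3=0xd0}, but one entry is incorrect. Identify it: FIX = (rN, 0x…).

0: ✓ CMP  NZCV=0010
1: · ADDLT
2: ✓ MOVHI  r3←0xba
3: · MOVMI
4: ✓ CMP  NZCV=0010
5: ✓ MOVHI  r3←0xd0
6: · MOVMI

FIX = (r1, 0x6f)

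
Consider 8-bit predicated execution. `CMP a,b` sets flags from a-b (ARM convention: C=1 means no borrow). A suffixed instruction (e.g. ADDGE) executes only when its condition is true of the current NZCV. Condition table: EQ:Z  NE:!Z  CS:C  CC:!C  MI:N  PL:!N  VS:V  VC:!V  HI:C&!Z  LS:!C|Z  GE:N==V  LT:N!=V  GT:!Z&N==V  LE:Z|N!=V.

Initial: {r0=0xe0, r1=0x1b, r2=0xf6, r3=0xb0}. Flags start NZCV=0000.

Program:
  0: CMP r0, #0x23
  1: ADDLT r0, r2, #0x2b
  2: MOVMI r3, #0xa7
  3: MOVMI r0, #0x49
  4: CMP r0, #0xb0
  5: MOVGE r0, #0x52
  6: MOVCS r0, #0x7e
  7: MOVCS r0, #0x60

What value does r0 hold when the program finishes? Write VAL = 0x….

[0] flags=1010 → (cmp)
[1] flags=1010 LT?T → r0=0x21
[2] flags=1010 MI?T → r3=0xa7
[3] flags=1010 MI?T → r0=0x49
[4] flags=1001 → (cmp)
[5] flags=1001 GE?T → r0=0x52
[6] flags=1001 CS?F → skip
[7] flags=1001 CS?F → skip

VAL = 0x52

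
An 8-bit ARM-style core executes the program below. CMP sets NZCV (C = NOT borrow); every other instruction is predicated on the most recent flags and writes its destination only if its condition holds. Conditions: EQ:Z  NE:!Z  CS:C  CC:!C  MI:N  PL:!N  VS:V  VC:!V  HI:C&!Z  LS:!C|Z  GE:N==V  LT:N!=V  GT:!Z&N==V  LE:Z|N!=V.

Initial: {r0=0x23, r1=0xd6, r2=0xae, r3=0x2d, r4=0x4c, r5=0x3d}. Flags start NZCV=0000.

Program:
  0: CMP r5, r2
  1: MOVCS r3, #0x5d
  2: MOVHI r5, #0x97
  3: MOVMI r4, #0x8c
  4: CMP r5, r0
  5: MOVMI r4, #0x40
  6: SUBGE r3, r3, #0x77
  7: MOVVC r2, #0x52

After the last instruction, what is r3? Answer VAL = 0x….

[0] flags=1001 → (cmp)
[1] flags=1001 CS?F → skip
[2] flags=1001 HI?F → skip
[3] flags=1001 MI?T → r4=0x8c
[4] flags=0010 → (cmp)
[5] flags=0010 MI?F → skip
[6] flags=0010 GE?T → r3=0xb6
[7] flags=0010 VC?T → r2=0x52

VAL = 0xb6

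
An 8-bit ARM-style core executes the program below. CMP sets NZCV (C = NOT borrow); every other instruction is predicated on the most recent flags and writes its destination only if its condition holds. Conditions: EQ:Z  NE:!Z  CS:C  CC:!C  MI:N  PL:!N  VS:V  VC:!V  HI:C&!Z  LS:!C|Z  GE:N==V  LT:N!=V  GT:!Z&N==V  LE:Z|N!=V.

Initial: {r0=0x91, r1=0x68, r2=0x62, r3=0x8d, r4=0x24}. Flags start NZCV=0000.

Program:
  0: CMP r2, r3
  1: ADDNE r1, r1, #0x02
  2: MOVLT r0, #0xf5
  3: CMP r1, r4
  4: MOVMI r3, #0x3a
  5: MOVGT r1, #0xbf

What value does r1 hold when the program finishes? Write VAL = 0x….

VAL = 0xbf

0: ✓ CMP  NZCV=1001
1: ✓ ADDNE  r1←0x6a
2: · MOVLT
3: ✓ CMP  NZCV=0010
4: · MOVMI
5: ✓ MOVGT  r1←0xbf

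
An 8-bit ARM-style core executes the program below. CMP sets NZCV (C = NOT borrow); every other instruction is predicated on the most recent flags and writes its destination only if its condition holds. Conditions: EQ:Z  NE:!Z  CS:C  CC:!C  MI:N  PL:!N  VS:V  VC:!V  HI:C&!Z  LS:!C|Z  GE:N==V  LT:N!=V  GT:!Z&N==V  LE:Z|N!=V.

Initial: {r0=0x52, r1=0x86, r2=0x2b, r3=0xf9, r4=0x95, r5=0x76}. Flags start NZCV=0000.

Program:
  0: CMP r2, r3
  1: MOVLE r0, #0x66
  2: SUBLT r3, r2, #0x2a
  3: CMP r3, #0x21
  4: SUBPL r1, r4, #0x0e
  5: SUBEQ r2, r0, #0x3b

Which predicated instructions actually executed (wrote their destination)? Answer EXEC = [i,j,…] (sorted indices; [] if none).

[0] flags=0000 → (cmp)
[1] flags=0000 LE?F → skip
[2] flags=0000 LT?F → skip
[3] flags=1010 → (cmp)
[4] flags=1010 PL?F → skip
[5] flags=1010 EQ?F → skip

EXEC = []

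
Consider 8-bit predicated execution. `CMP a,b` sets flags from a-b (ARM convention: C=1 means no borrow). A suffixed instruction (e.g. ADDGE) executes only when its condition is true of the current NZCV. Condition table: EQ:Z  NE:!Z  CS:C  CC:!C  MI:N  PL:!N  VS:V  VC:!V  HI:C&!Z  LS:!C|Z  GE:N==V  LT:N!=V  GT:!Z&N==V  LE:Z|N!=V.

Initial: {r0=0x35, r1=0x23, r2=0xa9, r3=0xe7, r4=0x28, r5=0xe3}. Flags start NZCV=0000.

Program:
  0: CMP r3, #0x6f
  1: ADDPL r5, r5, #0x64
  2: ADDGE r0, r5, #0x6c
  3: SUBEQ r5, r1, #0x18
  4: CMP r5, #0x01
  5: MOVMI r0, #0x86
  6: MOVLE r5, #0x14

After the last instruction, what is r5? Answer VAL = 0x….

VAL = 0x47

[0] flags=0011 → (cmp)
[1] flags=0011 PL?T → r5=0x47
[2] flags=0011 GE?F → skip
[3] flags=0011 EQ?F → skip
[4] flags=0010 → (cmp)
[5] flags=0010 MI?F → skip
[6] flags=0010 LE?F → skip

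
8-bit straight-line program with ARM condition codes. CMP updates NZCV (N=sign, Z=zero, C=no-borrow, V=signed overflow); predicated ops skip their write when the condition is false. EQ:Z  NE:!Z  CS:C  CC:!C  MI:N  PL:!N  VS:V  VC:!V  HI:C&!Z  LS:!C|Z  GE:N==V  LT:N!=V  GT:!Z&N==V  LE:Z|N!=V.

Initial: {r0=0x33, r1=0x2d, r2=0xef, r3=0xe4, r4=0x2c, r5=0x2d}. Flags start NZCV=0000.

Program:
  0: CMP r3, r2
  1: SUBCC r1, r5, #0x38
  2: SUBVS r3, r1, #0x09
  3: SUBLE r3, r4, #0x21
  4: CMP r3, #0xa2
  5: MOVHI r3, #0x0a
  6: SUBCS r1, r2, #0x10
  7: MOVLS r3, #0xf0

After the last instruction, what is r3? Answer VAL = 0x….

VAL = 0xf0

0: ✓ CMP  NZCV=1000
1: ✓ SUBCC  r1←0xf5
2: · SUBVS
3: ✓ SUBLE  r3←0x0b
4: ✓ CMP  NZCV=0000
5: · MOVHI
6: · SUBCS
7: ✓ MOVLS  r3←0xf0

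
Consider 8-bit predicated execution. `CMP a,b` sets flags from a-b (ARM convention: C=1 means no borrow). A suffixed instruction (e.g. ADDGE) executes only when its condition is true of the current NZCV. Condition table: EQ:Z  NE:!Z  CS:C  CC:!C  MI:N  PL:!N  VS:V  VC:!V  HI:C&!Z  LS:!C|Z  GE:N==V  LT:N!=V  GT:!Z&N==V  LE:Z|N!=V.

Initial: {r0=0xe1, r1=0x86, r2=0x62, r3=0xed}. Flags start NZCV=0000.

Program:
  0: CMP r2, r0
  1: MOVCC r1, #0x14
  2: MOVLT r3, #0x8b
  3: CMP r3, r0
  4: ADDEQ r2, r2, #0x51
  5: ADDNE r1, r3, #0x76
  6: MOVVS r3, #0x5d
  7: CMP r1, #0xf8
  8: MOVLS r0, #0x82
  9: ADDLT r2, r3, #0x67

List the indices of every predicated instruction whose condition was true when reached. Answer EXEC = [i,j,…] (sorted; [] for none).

[0] flags=1001 → (cmp)
[1] flags=1001 CC?T → r1=0x14
[2] flags=1001 LT?F → skip
[3] flags=0010 → (cmp)
[4] flags=0010 EQ?F → skip
[5] flags=0010 NE?T → r1=0x63
[6] flags=0010 VS?F → skip
[7] flags=0000 → (cmp)
[8] flags=0000 LS?T → r0=0x82
[9] flags=0000 LT?F → skip

EXEC = [1,5,8]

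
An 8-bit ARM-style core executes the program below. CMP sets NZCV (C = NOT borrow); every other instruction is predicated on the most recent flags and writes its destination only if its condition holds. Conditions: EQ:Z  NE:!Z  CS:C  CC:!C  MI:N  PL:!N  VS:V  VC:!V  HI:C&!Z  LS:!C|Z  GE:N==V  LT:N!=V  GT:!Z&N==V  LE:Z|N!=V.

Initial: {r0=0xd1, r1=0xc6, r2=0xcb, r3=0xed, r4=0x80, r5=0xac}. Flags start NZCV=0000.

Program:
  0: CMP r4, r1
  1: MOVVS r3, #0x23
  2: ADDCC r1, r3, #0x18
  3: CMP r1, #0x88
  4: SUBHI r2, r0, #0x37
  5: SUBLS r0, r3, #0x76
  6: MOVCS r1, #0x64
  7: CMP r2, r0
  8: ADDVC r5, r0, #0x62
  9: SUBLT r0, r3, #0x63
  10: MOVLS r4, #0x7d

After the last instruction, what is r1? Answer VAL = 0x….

0: ✓ CMP  NZCV=1000
1: · MOVVS
2: ✓ ADDCC  r1←0x05
3: ✓ CMP  NZCV=0000
4: · SUBHI
5: ✓ SUBLS  r0←0x77
6: · MOVCS
7: ✓ CMP  NZCV=0011
8: · ADDVC
9: ✓ SUBLT  r0←0x8a
10: · MOVLS

VAL = 0x05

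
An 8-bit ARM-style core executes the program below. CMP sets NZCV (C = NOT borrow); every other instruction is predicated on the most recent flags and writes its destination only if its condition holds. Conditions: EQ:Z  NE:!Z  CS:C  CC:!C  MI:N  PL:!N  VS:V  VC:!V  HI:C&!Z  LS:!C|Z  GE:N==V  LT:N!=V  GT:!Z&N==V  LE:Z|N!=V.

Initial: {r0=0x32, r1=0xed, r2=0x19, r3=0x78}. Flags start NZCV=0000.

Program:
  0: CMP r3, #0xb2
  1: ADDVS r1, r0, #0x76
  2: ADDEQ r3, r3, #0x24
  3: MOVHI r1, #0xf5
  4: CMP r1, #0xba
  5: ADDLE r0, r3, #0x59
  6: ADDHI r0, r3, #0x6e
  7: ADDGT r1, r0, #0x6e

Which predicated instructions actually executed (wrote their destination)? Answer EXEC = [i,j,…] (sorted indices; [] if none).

EXEC = [1,5]

[0] flags=1001 → (cmp)
[1] flags=1001 VS?T → r1=0xa8
[2] flags=1001 EQ?F → skip
[3] flags=1001 HI?F → skip
[4] flags=1000 → (cmp)
[5] flags=1000 LE?T → r0=0xd1
[6] flags=1000 HI?F → skip
[7] flags=1000 GT?F → skip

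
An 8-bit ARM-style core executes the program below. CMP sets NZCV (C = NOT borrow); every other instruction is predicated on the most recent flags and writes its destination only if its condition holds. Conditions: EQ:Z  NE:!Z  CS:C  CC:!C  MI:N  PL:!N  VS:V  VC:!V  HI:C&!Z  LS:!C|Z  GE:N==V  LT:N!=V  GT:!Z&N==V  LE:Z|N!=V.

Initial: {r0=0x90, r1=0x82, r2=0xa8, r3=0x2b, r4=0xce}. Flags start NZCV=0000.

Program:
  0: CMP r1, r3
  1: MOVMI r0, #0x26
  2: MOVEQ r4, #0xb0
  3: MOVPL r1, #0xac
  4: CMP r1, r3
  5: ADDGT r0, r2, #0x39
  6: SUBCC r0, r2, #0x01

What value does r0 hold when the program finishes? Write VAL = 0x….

0: ✓ CMP  NZCV=0011
1: · MOVMI
2: · MOVEQ
3: ✓ MOVPL  r1←0xac
4: ✓ CMP  NZCV=1010
5: · ADDGT
6: · SUBCC

VAL = 0x90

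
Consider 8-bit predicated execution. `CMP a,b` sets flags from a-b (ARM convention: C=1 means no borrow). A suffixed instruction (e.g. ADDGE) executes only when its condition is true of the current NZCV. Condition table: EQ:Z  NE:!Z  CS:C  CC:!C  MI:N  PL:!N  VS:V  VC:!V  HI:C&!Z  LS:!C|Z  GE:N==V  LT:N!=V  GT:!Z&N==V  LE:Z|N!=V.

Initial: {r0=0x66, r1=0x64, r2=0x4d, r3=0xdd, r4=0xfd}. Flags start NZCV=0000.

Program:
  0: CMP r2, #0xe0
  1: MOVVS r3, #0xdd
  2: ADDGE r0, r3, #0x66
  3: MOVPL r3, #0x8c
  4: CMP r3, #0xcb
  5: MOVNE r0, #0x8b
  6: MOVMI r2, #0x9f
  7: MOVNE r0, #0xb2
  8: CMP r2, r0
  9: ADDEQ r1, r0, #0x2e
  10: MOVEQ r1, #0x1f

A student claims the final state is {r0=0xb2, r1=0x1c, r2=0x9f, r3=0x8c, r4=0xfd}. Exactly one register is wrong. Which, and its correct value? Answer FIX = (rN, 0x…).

0: ✓ CMP  NZCV=0000
1: · MOVVS
2: ✓ ADDGE  r0←0x43
3: ✓ MOVPL  r3←0x8c
4: ✓ CMP  NZCV=1000
5: ✓ MOVNE  r0←0x8b
6: ✓ MOVMI  r2←0x9f
7: ✓ MOVNE  r0←0xb2
8: ✓ CMP  NZCV=1000
9: · ADDEQ
10: · MOVEQ

FIX = (r1, 0x64)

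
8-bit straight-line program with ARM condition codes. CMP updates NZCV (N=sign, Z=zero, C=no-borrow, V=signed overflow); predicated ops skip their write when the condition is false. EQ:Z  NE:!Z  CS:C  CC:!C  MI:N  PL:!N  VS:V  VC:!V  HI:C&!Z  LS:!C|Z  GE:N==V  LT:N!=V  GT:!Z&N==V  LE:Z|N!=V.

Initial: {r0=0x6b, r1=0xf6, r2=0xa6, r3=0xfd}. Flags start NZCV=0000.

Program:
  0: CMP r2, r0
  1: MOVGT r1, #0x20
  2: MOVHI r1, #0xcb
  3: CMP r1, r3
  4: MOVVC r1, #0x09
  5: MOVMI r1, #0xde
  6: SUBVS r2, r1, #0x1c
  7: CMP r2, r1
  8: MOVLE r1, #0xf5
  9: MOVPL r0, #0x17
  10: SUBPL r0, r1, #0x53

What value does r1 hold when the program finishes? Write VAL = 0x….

VAL = 0xf5

0: ✓ CMP  NZCV=0011
1: · MOVGT
2: ✓ MOVHI  r1←0xcb
3: ✓ CMP  NZCV=1000
4: ✓ MOVVC  r1←0x09
5: ✓ MOVMI  r1←0xde
6: · SUBVS
7: ✓ CMP  NZCV=1000
8: ✓ MOVLE  r1←0xf5
9: · MOVPL
10: · SUBPL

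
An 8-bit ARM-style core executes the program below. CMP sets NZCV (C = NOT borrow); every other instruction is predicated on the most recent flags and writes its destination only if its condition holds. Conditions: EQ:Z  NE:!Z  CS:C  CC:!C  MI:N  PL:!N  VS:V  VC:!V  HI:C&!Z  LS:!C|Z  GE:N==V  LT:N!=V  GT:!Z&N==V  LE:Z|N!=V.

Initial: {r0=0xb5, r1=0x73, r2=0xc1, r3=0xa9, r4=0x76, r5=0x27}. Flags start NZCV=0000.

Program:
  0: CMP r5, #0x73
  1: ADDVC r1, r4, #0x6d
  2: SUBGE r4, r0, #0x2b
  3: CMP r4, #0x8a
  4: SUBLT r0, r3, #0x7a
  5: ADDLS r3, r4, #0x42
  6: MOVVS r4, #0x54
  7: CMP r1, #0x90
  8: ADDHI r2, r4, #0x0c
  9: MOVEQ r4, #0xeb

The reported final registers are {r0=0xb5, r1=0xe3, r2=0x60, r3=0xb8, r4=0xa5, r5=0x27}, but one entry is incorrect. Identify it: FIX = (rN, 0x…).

[0] flags=1000 → (cmp)
[1] flags=1000 VC?T → r1=0xe3
[2] flags=1000 GE?F → skip
[3] flags=1001 → (cmp)
[4] flags=1001 LT?F → skip
[5] flags=1001 LS?T → r3=0xb8
[6] flags=1001 VS?T → r4=0x54
[7] flags=0010 → (cmp)
[8] flags=0010 HI?T → r2=0x60
[9] flags=0010 EQ?F → skip

FIX = (r4, 0x54)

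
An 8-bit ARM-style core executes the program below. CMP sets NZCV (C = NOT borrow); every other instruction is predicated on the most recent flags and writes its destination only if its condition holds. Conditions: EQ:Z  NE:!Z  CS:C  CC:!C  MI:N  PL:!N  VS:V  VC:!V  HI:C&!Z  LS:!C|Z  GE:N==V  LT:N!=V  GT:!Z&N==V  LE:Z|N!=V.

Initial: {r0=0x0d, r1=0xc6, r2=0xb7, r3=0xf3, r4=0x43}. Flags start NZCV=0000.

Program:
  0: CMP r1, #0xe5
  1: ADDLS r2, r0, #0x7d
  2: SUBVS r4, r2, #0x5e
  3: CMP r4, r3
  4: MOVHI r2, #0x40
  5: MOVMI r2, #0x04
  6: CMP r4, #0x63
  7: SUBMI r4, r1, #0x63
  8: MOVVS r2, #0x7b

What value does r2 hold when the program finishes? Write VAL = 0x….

[0] flags=1000 → (cmp)
[1] flags=1000 LS?T → r2=0x8a
[2] flags=1000 VS?F → skip
[3] flags=0000 → (cmp)
[4] flags=0000 HI?F → skip
[5] flags=0000 MI?F → skip
[6] flags=1000 → (cmp)
[7] flags=1000 MI?T → r4=0x63
[8] flags=1000 VS?F → skip

VAL = 0x8a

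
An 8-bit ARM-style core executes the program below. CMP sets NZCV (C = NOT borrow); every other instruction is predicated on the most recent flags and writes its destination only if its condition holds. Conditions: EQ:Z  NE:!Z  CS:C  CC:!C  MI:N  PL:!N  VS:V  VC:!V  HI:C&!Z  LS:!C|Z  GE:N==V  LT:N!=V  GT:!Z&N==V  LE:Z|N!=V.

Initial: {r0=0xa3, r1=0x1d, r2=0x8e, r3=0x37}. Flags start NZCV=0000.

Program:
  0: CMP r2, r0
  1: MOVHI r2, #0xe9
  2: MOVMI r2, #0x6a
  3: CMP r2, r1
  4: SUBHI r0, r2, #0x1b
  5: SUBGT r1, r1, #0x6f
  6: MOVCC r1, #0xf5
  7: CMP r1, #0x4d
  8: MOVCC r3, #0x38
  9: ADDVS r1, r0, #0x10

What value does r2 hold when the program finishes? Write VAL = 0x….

[0] flags=1000 → (cmp)
[1] flags=1000 HI?F → skip
[2] flags=1000 MI?T → r2=0x6a
[3] flags=0010 → (cmp)
[4] flags=0010 HI?T → r0=0x4f
[5] flags=0010 GT?T → r1=0xae
[6] flags=0010 CC?F → skip
[7] flags=0011 → (cmp)
[8] flags=0011 CC?F → skip
[9] flags=0011 VS?T → r1=0x5f

VAL = 0x6a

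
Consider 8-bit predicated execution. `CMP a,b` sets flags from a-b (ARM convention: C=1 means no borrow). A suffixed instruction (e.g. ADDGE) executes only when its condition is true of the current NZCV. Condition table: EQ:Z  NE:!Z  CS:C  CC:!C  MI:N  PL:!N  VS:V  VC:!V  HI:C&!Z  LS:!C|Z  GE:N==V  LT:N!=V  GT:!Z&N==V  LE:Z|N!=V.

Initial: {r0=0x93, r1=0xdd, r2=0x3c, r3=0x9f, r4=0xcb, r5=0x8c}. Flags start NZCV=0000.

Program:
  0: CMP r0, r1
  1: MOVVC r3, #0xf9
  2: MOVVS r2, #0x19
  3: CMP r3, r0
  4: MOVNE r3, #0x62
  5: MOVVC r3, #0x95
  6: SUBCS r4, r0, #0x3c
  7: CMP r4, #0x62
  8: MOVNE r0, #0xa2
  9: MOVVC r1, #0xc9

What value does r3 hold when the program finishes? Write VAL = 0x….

VAL = 0x95

[0] flags=1000 → (cmp)
[1] flags=1000 VC?T → r3=0xf9
[2] flags=1000 VS?F → skip
[3] flags=0010 → (cmp)
[4] flags=0010 NE?T → r3=0x62
[5] flags=0010 VC?T → r3=0x95
[6] flags=0010 CS?T → r4=0x57
[7] flags=1000 → (cmp)
[8] flags=1000 NE?T → r0=0xa2
[9] flags=1000 VC?T → r1=0xc9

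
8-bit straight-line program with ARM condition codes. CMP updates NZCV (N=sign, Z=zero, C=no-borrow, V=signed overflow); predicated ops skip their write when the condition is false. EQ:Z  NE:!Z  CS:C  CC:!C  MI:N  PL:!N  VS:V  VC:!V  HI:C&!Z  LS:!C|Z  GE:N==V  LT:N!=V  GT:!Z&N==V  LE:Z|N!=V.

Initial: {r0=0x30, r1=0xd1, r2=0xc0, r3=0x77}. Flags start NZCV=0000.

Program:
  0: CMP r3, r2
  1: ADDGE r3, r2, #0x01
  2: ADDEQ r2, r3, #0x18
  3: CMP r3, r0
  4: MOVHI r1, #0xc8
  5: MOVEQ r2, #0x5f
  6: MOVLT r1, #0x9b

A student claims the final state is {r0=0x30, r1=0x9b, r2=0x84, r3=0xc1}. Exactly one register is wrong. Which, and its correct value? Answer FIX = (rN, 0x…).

FIX = (r2, 0xc0)

[0] flags=1001 → (cmp)
[1] flags=1001 GE?T → r3=0xc1
[2] flags=1001 EQ?F → skip
[3] flags=1010 → (cmp)
[4] flags=1010 HI?T → r1=0xc8
[5] flags=1010 EQ?F → skip
[6] flags=1010 LT?T → r1=0x9b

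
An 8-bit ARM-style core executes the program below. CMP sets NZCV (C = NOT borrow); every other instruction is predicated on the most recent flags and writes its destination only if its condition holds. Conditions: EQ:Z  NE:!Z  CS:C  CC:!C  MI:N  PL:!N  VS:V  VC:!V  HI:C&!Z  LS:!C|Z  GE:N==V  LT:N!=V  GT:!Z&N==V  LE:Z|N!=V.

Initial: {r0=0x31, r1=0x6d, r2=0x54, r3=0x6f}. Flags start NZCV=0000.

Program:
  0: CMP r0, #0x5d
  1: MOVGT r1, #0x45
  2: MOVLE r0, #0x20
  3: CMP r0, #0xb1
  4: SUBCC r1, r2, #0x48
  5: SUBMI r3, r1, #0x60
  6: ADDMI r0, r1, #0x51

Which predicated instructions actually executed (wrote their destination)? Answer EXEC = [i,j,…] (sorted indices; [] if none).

[0] flags=1000 → (cmp)
[1] flags=1000 GT?F → skip
[2] flags=1000 LE?T → r0=0x20
[3] flags=0000 → (cmp)
[4] flags=0000 CC?T → r1=0x0c
[5] flags=0000 MI?F → skip
[6] flags=0000 MI?F → skip

EXEC = [2,4]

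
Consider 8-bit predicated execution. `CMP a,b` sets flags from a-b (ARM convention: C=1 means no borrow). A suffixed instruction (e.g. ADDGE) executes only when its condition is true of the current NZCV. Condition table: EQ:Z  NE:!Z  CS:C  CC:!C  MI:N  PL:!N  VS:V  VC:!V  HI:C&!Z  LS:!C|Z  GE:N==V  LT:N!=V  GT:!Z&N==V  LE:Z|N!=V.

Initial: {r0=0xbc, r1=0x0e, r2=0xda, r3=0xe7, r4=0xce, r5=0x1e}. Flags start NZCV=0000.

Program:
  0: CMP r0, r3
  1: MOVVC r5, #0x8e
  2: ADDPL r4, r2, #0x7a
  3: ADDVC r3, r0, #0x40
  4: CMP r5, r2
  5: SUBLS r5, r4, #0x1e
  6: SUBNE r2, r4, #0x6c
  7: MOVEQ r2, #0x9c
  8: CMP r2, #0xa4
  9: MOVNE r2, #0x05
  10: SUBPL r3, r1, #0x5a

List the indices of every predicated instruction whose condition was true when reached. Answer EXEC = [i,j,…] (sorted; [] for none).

0: ✓ CMP  NZCV=1000
1: ✓ MOVVC  r5←0x8e
2: · ADDPL
3: ✓ ADDVC  r3←0xfc
4: ✓ CMP  NZCV=1000
5: ✓ SUBLS  r5←0xb0
6: ✓ SUBNE  r2←0x62
7: · MOVEQ
8: ✓ CMP  NZCV=1001
9: ✓ MOVNE  r2←0x05
10: · SUBPL

EXEC = [1,3,5,6,9]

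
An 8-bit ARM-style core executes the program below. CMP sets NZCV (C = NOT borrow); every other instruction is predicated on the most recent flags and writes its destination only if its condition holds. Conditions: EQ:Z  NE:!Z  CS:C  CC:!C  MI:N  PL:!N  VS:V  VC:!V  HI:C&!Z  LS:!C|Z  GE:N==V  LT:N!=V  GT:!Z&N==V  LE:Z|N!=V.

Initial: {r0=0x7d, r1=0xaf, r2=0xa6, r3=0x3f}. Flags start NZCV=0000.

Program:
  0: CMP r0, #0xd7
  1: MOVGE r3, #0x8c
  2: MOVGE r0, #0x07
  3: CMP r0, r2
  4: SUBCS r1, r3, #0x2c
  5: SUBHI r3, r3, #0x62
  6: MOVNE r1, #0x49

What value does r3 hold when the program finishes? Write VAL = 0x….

[0] flags=1001 → (cmp)
[1] flags=1001 GE?T → r3=0x8c
[2] flags=1001 GE?T → r0=0x07
[3] flags=0000 → (cmp)
[4] flags=0000 CS?F → skip
[5] flags=0000 HI?F → skip
[6] flags=0000 NE?T → r1=0x49

VAL = 0x8c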